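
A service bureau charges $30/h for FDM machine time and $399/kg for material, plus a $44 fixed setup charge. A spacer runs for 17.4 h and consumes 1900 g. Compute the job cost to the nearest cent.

Machine cost: 30 × 17.4 → $522.00.
Feedstock cost = 399 × 1900/1000 = $758.10.
Total = 522.00 + 758.10 + 44 = $1324.10.

$1324.10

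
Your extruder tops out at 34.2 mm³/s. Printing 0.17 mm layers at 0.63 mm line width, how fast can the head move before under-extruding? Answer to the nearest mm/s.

Extrusion cross-section = 0.17 × 0.63, so 0.1071 mm².
v_max = Q/A = 34.2/0.1071 = 319.33 mm/s → 319 mm/s.

319 mm/s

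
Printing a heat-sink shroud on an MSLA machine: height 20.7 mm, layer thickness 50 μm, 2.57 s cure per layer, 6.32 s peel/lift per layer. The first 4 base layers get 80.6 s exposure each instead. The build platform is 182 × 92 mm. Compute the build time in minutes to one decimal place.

66.5 minutes

Number of layers: 20.7 / 0.05 → 414 (rounded up).
Burn-in layers: 4 × (80.6 + 6.32) → 347.68 s.
Normal layers = 410 × (2.57 + 6.32) = 3644.9 s.
Total = 347.68 + 3644.9 = 3992.58 s = 66.5 minutes.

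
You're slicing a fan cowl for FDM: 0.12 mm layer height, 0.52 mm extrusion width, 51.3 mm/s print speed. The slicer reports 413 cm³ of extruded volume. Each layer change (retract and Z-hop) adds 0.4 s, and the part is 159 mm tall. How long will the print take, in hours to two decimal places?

Line area = 0.12 × 0.52, so 0.0624 mm².
Total extruded path = 413000/0.0624 = 6618589.7 mm.
Print-move time: 6618589.7 / 51.3 → 129017.3 s.
Layer count = ceil(159 / 0.12) = 1325.
Non-print overhead = 1325 × 0.4 = 530 s.
Total = 129017.3 + 530 = 129547.3 s = 35.99 hours.

35.99 hours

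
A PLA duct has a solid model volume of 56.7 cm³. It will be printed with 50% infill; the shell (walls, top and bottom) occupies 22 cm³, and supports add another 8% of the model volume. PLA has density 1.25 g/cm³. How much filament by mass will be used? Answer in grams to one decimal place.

54.9 g

Volume inside the shell: 56.7 − 22 → 34.7 cm³.
Infill deposited = 0.50 × 34.7, so 17.35 cm³.
Support: 0.08 × 56.7 → 4.536 cm³.
Deposited volume = 22 + 17.35 + 4.536 = 43.886 cm³.
Mass = 43.886 × 1.25, so 54.8575 g.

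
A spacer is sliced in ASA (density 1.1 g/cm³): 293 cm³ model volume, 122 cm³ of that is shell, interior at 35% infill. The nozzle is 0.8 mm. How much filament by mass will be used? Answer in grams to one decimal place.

200.0 g

Interior volume = 293 − 122, so 171 cm³.
Infill deposited: 0.35 × 171 → 59.85 cm³.
Deposited volume = 122 + 59.85, so 181.85 cm³.
Mass = 181.85 × 1.1 = 200.035 g.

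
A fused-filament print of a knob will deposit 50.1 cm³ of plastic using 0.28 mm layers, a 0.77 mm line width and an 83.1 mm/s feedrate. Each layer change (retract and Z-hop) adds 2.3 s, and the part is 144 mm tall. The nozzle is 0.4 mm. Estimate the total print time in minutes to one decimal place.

Bead cross-section: 0.28 × 0.77 → 0.2156 mm².
Total extruded path = 50100/0.2156 = 232374.8 mm.
Extrusion time = 232374.8 / 83.1 = 2796.3 s.
Layer count = ceil(144 / 0.28) = 515.
Layer-change overhead = 515 × 2.3 = 1184.5 s.
Altogether 2796.3 + 1184.5 = 3980.8 s, i.e. 66.3 minutes.

66.3 minutes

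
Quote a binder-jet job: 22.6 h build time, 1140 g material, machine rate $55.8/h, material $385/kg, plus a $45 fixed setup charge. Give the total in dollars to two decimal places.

Machine-time cost = 55.8 × 22.6 = $1261.08.
Material charge = 385 × 1140/1000, so $438.90.
Total = 1261.08 + 438.90 + 45 = $1744.98.

$1744.98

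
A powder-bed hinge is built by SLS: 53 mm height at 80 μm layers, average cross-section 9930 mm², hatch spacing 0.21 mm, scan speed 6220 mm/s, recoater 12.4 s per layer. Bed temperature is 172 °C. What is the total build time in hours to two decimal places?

Number of layers: 53 / 0.08 → 663 (rounded up).
Scan path per layer = 9930 / 0.21, so 47285.7 mm.
Per-layer scan time = 47285.7 / 6220, so 7.6022 s.
Per-layer time = 7.6022 + 12.4, so 20.0022 s.
663 layers × 20.0022 s/layer = 13261.4586 s, i.e. 3.68 hours.

3.68 hours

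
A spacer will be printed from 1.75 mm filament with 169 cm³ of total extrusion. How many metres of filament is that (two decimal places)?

Filament cross-section = π × (1.75/2)² = 2.4053 mm².
Length = 169 cm³ / 2.4053 mm² = 169000 / 2.4053 = 70261.51 mm = 70.26 m.

70.26 m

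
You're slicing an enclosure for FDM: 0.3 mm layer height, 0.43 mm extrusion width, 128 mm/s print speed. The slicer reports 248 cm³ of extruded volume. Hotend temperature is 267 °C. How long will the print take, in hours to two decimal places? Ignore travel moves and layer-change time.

Extrusion cross-section = 0.3 × 0.43, so 0.129 mm².
Total extruded path = 248000/0.129 = 1922480.6 mm.
Print-move time = 1922480.6 / 128, so 15019.4 s.
Converting: 15019.4 s = 4.17 hours.

4.17 hours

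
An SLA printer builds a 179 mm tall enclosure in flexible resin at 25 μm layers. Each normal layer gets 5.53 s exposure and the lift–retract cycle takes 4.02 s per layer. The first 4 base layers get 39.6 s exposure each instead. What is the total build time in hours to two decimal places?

19.03 hours

Number of layers: 179 / 0.025 → 7160 (rounded up).
Bottom layers = 4 × (39.6 + 4.02), so 174.48 s.
Normal layers: 7156 × (5.53 + 4.02) → 68339.8 s.
Sum: 174.48 + 68339.8 = 68514.28 s → 19.03 hours.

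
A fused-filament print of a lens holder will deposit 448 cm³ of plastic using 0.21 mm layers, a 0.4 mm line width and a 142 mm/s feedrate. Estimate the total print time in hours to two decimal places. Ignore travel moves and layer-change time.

Extrusion cross-section = 0.21 × 0.4, so 0.084 mm².
Path length: 448000 mm³ / 0.084 mm² → 5333333.3 mm.
Time extruding = 5333333.3 / 142 = 37558.7 s.
37558.7 s = 10.43 hours.

10.43 hours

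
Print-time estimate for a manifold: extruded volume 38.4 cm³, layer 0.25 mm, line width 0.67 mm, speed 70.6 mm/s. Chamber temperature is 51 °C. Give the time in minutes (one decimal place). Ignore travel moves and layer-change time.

Extrusion cross-section = 0.25 × 0.67, so 0.1675 mm².
Toolpath length = 38.4 cm³ / 0.1675 mm² = 38400 / 0.1675 = 229253.7 mm.
Extrusion time = 229253.7 / 70.6, so 3247.2 s.
Converting: 3247.2 s = 54.1 minutes.

54.1 minutes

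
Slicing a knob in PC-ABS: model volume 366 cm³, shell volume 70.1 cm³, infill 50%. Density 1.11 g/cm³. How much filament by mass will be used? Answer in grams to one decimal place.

242.0 g

Volume inside the shell = 366 − 70.1, so 295.9 cm³.
Infill deposited: 0.50 × 295.9 → 147.95 cm³.
Total extruded = 70.1 + 147.95, so 218.05 cm³.
Mass = 218.05 × 1.11 = 242.0355 g.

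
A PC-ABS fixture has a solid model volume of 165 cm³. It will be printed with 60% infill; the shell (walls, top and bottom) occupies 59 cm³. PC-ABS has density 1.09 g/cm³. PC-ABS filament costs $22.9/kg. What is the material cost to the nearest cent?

$3.06

Volume inside the shell: 165 − 59 → 106 cm³.
Infill volume = 0.60 × 106, so 63.6 cm³.
Total extruded = 59 + 63.6 = 122.6 cm³.
Mass = 122.6 × 1.09, so 133.634 g.
At $22.9/kg: 133.634/1000 × 22.9 = $3.06.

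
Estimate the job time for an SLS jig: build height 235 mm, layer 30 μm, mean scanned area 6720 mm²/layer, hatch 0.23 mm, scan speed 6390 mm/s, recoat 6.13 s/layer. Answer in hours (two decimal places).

Number of layers: 235 / 0.03 → 7834 (rounded up).
Scan path per layer = 6720 / 0.23 = 29217.4 mm.
Laser time per layer = 29217.4 / 6390, so 4.5724 s.
Time per layer: 4.5724 + 6.13 → 10.7024 s.
Total: 7834 × 10.7024 s = 83842.6016 s → 23.29 hours.

23.29 hours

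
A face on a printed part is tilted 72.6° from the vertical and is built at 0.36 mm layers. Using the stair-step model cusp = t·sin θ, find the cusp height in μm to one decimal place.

sin(72.6°) = 0.9542, so cusp = 0.36 × 0.9542 = 0.343512 mm → 343.5 μm.

343.5 μm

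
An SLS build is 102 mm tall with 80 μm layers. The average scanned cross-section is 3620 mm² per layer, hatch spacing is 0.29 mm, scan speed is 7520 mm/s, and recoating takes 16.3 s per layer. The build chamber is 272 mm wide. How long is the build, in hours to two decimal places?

6.36 hours

Number of layers: 102 / 0.08 → 1275 (rounded up).
Per-layer scan distance = 3620 / 0.29 = 12482.8 mm.
Scan time per layer: 12482.8 / 7520 → 1.6599 s.
Time per layer = 1.6599 + 16.3, so 17.9599 s.
1275 layers × 17.9599 s/layer = 22898.8725 s, i.e. 6.36 hours.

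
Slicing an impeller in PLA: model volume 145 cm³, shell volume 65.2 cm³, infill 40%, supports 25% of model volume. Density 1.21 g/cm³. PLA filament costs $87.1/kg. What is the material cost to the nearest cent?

Volume inside the shell = 145 − 65.2, so 79.8 cm³.
Infill deposited = 0.40 × 79.8 = 31.92 cm³.
Support = 0.25 × 145 = 36.25 cm³.
Total printed volume: 65.2 + 31.92 + 36.25 → 133.37 cm³.
Mass: 133.37 × 1.21 → 161.3777 g.
Cost = 161.3777 g / 1000 × $87.1/kg = $14.06.

$14.06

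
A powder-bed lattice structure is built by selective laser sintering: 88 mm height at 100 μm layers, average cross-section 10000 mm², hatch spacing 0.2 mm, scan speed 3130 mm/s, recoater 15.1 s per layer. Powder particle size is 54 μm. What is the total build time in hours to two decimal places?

Layer count = ceil(88 / 0.1) = 880.
Hatch length per layer: 10000 / 0.2 → 50000 mm.
Scan time per layer: 50000 / 3130 → 15.9744 s.
Per-layer time: 15.9744 + 15.1 → 31.0744 s.
880 layers × 31.0744 s/layer = 27345.472 s, i.e. 7.60 hours.

7.60 hours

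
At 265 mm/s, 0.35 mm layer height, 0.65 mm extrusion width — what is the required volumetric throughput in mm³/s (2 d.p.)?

Extrusion cross-section = 0.35 × 0.65, so 0.2275 mm².
Volumetric flow = 265 × 0.2275 = 60.29 mm³/s.

60.29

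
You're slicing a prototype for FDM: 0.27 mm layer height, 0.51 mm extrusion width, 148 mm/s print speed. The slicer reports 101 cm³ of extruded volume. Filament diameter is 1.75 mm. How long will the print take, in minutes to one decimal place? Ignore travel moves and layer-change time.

Line area: 0.27 × 0.51 → 0.1377 mm².
Toolpath length = 101 cm³ / 0.1377 mm² = 101000 / 0.1377 = 733478.6 mm.
Print-move time = 733478.6 / 148 = 4955.9 s.
In the requested units: 4955.9 s = 82.6 minutes.

82.6 minutes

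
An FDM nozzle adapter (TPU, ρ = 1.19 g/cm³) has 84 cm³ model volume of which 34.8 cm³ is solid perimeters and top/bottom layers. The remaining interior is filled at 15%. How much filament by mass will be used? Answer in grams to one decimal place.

Volume inside the shell = 84 − 34.8, so 49.2 cm³.
Infill volume = 0.15 × 49.2, so 7.38 cm³.
Total extruded: 34.8 + 7.38 → 42.18 cm³.
Mass = 42.18 × 1.19 = 50.1942 g.

50.2 g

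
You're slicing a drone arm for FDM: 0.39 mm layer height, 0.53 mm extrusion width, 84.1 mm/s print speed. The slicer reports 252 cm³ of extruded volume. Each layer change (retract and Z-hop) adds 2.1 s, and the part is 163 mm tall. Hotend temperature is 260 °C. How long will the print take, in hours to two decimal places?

Bead cross-section: 0.39 × 0.53 → 0.2067 mm².
Toolpath length = 252 cm³ / 0.2067 mm² = 252000 / 0.2067 = 1219158.2 mm.
Extrusion time = 1219158.2 / 84.1, so 14496.5 s.
Layer count = ceil(163 / 0.39) = 418.
Layer-change overhead: 418 × 2.1 → 877.8 s.
Total = 14496.5 + 877.8 = 15374.3 s = 4.27 hours.

4.27 hours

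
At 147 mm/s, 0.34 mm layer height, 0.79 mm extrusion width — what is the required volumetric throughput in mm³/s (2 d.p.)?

Extrusion cross-section = 0.34 × 0.79, so 0.2686 mm².
Volumetric flow = 147 × 0.2686 = 39.48 mm³/s.

39.48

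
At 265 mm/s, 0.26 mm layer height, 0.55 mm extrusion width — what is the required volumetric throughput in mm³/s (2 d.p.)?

37.90

Extrusion cross-section = 0.26 × 0.55, so 0.143 mm².
Volumetric flow = 265 × 0.143 = 37.90 mm³/s.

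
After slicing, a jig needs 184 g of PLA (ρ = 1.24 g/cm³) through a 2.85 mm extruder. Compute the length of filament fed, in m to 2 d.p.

23.26 m

Volume = 184 g / 1.24 g·cm⁻³ = 148.3871 cm³ = 148387.1 mm³.
Filament cross-section = π × (2.85/2)² = 6.3794 mm².
L = V/A = 148387.1/6.3794 = 23260.35 mm → 23.26 m.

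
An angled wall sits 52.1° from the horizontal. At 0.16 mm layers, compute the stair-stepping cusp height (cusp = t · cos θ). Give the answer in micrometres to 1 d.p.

Cusp = layer height × cos(52.1°) = 0.16 × 0.6143 = 0.098288 mm = 98.3 μm.

98.3 μm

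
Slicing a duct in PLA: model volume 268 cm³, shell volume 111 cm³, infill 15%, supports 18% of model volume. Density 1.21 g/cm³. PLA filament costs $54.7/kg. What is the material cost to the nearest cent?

$12.10

Interior volume: 268 − 111 → 157 cm³.
Deposited infill = 0.15 × 157 = 23.55 cm³.
Support: 0.18 × 268 → 48.24 cm³.
Total extruded = 111 + 23.55 + 48.24, so 182.79 cm³.
Mass: 182.79 × 1.21 → 221.1759 g.
At $54.7/kg: 221.1759/1000 × 54.7 = $12.10.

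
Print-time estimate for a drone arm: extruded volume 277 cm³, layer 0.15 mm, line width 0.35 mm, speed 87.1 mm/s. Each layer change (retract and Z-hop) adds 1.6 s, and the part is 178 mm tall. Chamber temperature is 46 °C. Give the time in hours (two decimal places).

Extrusion cross-section: 0.15 × 0.35 → 0.0525 mm².
Total extruded path = 277000/0.0525 = 5276190.5 mm.
Extrusion time = 5276190.5 / 87.1, so 60576.2 s.
Layers = ⌈178/0.15⌉ = 1187.
Z-hop total: 1187 × 1.6 → 1899.2 s.
Total = 60576.2 + 1899.2 = 62475.4 s = 17.35 hours.

17.35 hours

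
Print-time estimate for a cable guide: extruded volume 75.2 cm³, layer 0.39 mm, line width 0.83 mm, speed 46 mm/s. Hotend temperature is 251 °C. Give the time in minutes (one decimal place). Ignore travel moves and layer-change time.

84.2 minutes

Line area = 0.39 × 0.83, so 0.3237 mm².
Toolpath length = 75.2 cm³ / 0.3237 mm² = 75200 / 0.3237 = 232313.9 mm.
Print-move time = 232313.9 / 46 = 5050.3 s.
In the requested units: 5050.3 s = 84.2 minutes.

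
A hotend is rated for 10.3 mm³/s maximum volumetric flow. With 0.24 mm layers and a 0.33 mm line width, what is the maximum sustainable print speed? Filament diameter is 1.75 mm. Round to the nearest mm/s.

130 mm/s

Bead cross-section = 0.24 × 0.33, so 0.0792 mm².
Max speed = 10.3 / 0.0792 = 130.05 ≈ 130 mm/s.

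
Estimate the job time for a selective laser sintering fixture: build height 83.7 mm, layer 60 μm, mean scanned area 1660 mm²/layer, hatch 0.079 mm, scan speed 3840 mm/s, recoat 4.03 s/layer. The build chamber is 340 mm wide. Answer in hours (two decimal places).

Layer count = ceil(83.7 / 0.06) = 1395.
Hatch length per layer: 1660 / 0.079 → 21012.7 mm.
Laser time per layer = 21012.7 / 3840 = 5.4721 s.
Time per layer = 5.4721 + 4.03 = 9.5021 s.
Total: 1395 × 9.5021 s = 13255.4295 s → 3.68 hours.

3.68 hours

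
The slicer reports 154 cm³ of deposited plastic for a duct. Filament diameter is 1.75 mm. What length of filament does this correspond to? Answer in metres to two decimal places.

Cross-section of 1.75 mm filament: π·(1.75/2)² = 2.4053 mm².
Length = 154 cm³ / 2.4053 mm² = 154000 / 2.4053 = 64025.28 mm = 64.03 m.

64.03 m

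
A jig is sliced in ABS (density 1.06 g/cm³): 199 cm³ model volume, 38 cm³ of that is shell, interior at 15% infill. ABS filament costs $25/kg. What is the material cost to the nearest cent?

Interior volume = 199 − 38, so 161 cm³.
Deposited infill = 0.15 × 161, so 24.15 cm³.
Deposited volume: 38 + 24.15 → 62.15 cm³.
Mass = 62.15 × 1.06, so 65.879 g.
Cost = 65.879 g / 1000 × $25/kg = $1.65.

$1.65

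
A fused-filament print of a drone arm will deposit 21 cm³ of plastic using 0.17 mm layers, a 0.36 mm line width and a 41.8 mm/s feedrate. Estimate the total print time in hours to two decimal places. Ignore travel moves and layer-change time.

Line area = 0.17 × 0.36, so 0.0612 mm².
Total extruded path = 21000/0.0612 = 343137.3 mm.
Time extruding: 343137.3 / 41.8 → 8209 s.
In the requested units: 8209 s = 2.28 hours.

2.28 hours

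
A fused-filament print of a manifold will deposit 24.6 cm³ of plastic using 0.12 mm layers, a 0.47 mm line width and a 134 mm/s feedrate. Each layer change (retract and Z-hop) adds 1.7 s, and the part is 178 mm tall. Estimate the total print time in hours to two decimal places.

1.60 hours

Line area = 0.12 × 0.47 = 0.0564 mm².
Path length: 24600 mm³ / 0.0564 mm² → 436170.2 mm.
Time extruding = 436170.2 / 134, so 3255 s.
Number of layers: 178 / 0.12 → 1484 (rounded up).
Z-hop total = 1484 × 1.7, so 2522.8 s.
Altogether 3255 + 2522.8 = 5777.8 s, i.e. 1.60 hours.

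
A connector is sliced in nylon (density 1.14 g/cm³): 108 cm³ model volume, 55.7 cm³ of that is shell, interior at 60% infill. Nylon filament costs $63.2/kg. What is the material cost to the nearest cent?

$6.27

Infill region: 108 − 55.7 → 52.3 cm³.
Infill volume: 0.60 × 52.3 → 31.38 cm³.
Total extruded: 55.7 + 31.38 → 87.08 cm³.
Mass: 87.08 × 1.14 → 99.2712 g.
Cost = 99.2712 g / 1000 × $63.2/kg = $6.27.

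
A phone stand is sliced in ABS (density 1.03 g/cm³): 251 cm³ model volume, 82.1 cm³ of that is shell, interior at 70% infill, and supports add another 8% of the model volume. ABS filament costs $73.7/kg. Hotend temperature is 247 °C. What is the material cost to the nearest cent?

$16.73

Volume inside the shell: 251 − 82.1 → 168.9 cm³.
Infill volume: 0.70 × 168.9 → 118.23 cm³.
Support = 0.08 × 251, so 20.08 cm³.
Deposited volume = 82.1 + 118.23 + 20.08 = 220.41 cm³.
Mass = 220.41 × 1.03 = 227.0223 g.
Cost = 227.0223 g / 1000 × $73.7/kg = $16.73.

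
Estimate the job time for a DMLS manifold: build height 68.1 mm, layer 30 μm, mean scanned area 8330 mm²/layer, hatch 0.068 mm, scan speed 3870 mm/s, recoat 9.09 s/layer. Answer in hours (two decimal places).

Layers = ⌈68.1/0.03⌉ = 2270.
Per-layer scan distance = 8330 / 0.068 = 122500 mm.
Per-layer scan time = 122500 / 3870 = 31.6537 s.
Per-layer time = 31.6537 + 9.09, so 40.7437 s.
Total: 2270 × 40.7437 s = 92488.199 s → 25.69 hours.

25.69 hours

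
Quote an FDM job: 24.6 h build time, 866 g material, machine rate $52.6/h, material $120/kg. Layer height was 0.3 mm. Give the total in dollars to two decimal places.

Machine cost = 52.6 × 24.6, so $1293.96.
Feedstock cost = 120 × 866/1000, so $103.92.
Total = 1293.96 + 103.92 = $1397.88.

$1397.88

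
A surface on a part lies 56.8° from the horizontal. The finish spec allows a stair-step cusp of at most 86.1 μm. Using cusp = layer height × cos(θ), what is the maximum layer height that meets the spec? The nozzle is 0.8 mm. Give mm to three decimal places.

0.157 mm

Layer height = cusp / cos(56.8°) = 0.0861 / 0.5476 = 0.157 mm.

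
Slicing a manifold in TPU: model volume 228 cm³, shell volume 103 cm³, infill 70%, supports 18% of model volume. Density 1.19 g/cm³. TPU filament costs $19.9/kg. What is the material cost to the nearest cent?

$5.48

Infill region = 228 − 103, so 125 cm³.
Deposited infill = 0.70 × 125, so 87.5 cm³.
Support = 0.18 × 228, so 41.04 cm³.
Total extruded = 103 + 87.5 + 41.04 = 231.54 cm³.
Mass = 231.54 × 1.19, so 275.5326 g.
At $19.9/kg: 275.5326/1000 × 19.9 = $5.48.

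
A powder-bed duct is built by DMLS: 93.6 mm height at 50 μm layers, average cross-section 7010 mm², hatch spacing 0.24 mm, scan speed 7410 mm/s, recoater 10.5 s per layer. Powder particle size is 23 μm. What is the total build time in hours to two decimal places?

Layer count = ceil(93.6 / 0.05) = 1872.
Per-layer scan distance = 7010 / 0.24, so 29208.3 mm.
Scan time per layer: 29208.3 / 7410 → 3.9417 s.
Time per layer: 3.9417 + 10.5 → 14.4417 s.
Build time = 1872 × 14.4417 = 27034.8624 s = 7.51 hours.

7.51 hours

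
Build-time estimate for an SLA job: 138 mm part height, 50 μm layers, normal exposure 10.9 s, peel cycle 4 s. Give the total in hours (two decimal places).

Layers = ⌈138/0.05⌉ = 2760.
Per-layer time: 10.9 + 4 → 14.9 s.
Total = 2760 × 14.9 = 41124 s = 11.42 hours.

11.42 hours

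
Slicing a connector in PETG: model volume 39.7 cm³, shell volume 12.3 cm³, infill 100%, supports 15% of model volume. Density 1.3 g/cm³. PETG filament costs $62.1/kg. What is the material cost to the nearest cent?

$3.69

Infill region = 39.7 − 12.3 = 27.4 cm³.
Infill deposited = 1.00 × 27.4 = 27.4 cm³.
Support = 0.15 × 39.7 = 5.955 cm³.
Deposited volume: 12.3 + 27.4 + 5.955 → 45.655 cm³.
Mass = 45.655 × 1.3 = 59.3515 g.
Cost = 59.3515 g / 1000 × $62.1/kg = $3.69.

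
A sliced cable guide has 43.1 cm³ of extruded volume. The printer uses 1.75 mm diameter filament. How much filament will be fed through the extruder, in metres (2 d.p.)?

17.92 m

Filament cross-section = π × (1.75/2)² = 2.4053 mm².
L = 43100 mm³ / 2.4053 mm² = 17918.76 mm, i.e. 17.92 m.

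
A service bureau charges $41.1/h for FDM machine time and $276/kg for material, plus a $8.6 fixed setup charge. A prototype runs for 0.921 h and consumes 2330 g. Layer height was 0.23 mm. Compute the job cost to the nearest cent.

$689.53

Machine cost = 41.1 × 0.921 = $37.8531.
Material cost = 276 × 2330/1000 = $643.08.
Total = 37.8531 + 643.08 + 8.6 = 689.5331 ≈ $689.53.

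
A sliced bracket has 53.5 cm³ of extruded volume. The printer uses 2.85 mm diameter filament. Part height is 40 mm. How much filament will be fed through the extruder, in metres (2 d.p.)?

8.39 m

Cross-section of 2.85 mm filament: π·(2.85/2)² = 6.3794 mm².
Length = 53.5 cm³ / 6.3794 mm² = 53500 / 6.3794 = 8386.37 mm = 8.39 m.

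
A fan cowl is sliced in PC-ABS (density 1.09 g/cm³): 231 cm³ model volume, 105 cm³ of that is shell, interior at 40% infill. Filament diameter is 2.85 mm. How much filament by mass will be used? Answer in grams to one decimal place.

Interior volume = 231 − 105, so 126 cm³.
Deposited infill: 0.40 × 126 → 50.4 cm³.
Total printed volume: 105 + 50.4 → 155.4 cm³.
Mass = 155.4 × 1.09 = 169.386 g.

169.4 g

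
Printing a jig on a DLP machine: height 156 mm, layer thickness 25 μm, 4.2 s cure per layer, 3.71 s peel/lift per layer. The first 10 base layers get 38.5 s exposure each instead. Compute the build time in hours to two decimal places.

Layer count = ceil(156 / 0.025) = 6240.
Bottom layers = 10 × (38.5 + 3.71) = 422.1 s.
Remaining layers = 6230 × (4.2 + 3.71) = 49279.3 s.
Sum: 422.1 + 49279.3 = 49701.4 s → 13.81 hours.

13.81 hours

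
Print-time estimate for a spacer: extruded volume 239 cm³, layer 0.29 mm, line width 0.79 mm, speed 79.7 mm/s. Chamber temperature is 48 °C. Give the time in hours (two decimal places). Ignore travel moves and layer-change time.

Extrusion cross-section: 0.29 × 0.79 → 0.2291 mm².
Total extruded path = 239000/0.2291 = 1043212.6 mm.
Extrusion time = 1043212.6 / 79.7 = 13089.2 s.
Converting: 13089.2 s = 3.64 hours.

3.64 hours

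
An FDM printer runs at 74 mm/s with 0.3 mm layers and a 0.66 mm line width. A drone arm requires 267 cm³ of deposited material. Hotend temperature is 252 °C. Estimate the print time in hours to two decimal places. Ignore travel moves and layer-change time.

5.06 hours

Line area = 0.3 × 0.66 = 0.198 mm².
Total extruded path = 267000/0.198 = 1348484.8 mm.
Time extruding: 1348484.8 / 74 → 18222.8 s.
Converting: 18222.8 s = 5.06 hours.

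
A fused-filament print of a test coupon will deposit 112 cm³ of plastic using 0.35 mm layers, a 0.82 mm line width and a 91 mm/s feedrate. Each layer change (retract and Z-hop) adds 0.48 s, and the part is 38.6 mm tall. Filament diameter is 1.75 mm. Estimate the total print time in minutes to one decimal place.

72.4 minutes

Extrusion cross-section: 0.35 × 0.82 → 0.287 mm².
Path length: 112000 mm³ / 0.287 mm² → 390243.9 mm.
Time extruding = 390243.9 / 91 = 4288.4 s.
Number of layers: 38.6 / 0.35 → 111 (rounded up).
Layer-change overhead = 111 × 0.48 = 53.28 s.
Altogether 4288.4 + 53.28 = 4341.68 s, i.e. 72.4 minutes.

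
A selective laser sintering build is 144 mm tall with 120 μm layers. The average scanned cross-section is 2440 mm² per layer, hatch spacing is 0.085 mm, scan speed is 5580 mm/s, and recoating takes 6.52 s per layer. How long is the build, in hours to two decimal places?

3.89 hours

Layer count = ceil(144 / 0.12) = 1200.
Scan path per layer: 2440 / 0.085 → 28705.9 mm.
Scan time per layer = 28705.9 / 5580, so 5.1444 s.
Per-layer time = 5.1444 + 6.52 = 11.6644 s.
1200 layers × 11.6644 s/layer = 13997.28 s, i.e. 3.89 hours.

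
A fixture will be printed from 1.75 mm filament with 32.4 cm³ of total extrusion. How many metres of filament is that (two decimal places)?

13.47 m

Filament cross-section = π × (1.75/2)² = 2.4053 mm².
L = 32400 mm³ / 2.4053 mm² = 13470.25 mm, i.e. 13.47 m.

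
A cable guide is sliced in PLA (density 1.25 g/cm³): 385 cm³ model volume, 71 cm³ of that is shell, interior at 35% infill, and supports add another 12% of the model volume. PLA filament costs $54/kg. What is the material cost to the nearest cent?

Infill region = 385 − 71, so 314 cm³.
Infill volume: 0.35 × 314 → 109.9 cm³.
Support: 0.12 × 385 → 46.2 cm³.
Total printed volume: 71 + 109.9 + 46.2 → 227.1 cm³.
Mass: 227.1 × 1.25 → 283.875 g.
At $54/kg: 283.875/1000 × 54 = $15.33.

$15.33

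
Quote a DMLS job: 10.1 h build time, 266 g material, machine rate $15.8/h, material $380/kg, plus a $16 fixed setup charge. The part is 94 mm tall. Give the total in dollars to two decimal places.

$276.66

Time charge: 15.8 × 10.1 → $159.58.
Material charge = 380 × 266/1000 = $101.08.
Total = 159.58 + 101.08 + 16 = $276.66.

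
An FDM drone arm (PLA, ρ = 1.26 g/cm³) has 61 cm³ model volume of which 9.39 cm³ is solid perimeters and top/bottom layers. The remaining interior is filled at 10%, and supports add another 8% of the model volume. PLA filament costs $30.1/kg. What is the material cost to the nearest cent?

Volume inside the shell = 61 − 9.39 = 51.61 cm³.
Infill deposited = 0.10 × 51.61, so 5.161 cm³.
Support = 0.08 × 61, so 4.88 cm³.
Total printed volume: 9.39 + 5.161 + 4.88 → 19.431 cm³.
Mass = 19.431 × 1.26 = 24.48306 g.
At $30.1/kg: 24.48306/1000 × 30.1 = $0.74.

$0.74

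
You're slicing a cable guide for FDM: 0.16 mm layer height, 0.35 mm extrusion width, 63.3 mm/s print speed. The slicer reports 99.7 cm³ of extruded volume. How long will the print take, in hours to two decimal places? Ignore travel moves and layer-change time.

Line area = 0.16 × 0.35, so 0.056 mm².
Path length: 99700 mm³ / 0.056 mm² → 1780357.1 mm.
Time extruding = 1780357.1 / 63.3 = 28125.7 s.
In the requested units: 28125.7 s = 7.81 hours.

7.81 hours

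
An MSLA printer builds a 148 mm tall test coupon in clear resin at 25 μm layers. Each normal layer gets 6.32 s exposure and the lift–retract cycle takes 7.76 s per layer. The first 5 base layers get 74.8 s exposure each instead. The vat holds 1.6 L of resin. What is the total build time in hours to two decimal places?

Number of layers: 148 / 0.025 → 5920 (rounded up).
Bottom layers = 5 × (74.8 + 7.76), so 412.8 s.
Normal layers = 5915 × (6.32 + 7.76) = 83283.2 s.
Total = 412.8 + 83283.2 = 83696 s = 23.25 hours.

23.25 hours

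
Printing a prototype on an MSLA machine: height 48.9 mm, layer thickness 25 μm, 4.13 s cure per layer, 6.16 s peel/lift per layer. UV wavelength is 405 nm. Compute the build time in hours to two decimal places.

Layers = ⌈48.9/0.025⌉ = 1956.
Each layer takes = 4.13 + 6.16 = 10.29 s.
Total = 1956 × 10.29 = 20127.24 s = 5.59 hours.

5.59 hours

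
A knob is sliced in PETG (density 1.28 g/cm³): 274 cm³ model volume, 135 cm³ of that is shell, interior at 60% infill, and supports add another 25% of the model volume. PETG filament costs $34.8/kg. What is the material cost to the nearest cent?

Infill region = 274 − 135 = 139 cm³.
Infill deposited: 0.60 × 139 → 83.4 cm³.
Support: 0.25 × 274 → 68.5 cm³.
Total extruded = 135 + 83.4 + 68.5, so 286.9 cm³.
Mass = 286.9 × 1.28 = 367.232 g.
Cost = 367.232 g / 1000 × $34.8/kg = $12.78.

$12.78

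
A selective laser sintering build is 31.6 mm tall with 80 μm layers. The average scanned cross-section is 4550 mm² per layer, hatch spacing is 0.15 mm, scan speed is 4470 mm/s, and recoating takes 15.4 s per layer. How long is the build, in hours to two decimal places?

Layers = ⌈31.6/0.08⌉ = 395.
Per-layer scan distance = 4550 / 0.15 = 30333.3 mm.
Laser time per layer: 30333.3 / 4470 → 6.786 s.
Layer cycle = 6.786 + 15.4 = 22.186 s.
Total: 395 × 22.186 s = 8763.47 s → 2.43 hours.

2.43 hours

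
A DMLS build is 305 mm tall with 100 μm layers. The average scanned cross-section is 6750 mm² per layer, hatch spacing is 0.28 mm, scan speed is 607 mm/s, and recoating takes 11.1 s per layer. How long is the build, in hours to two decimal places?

Layer count = ceil(305 / 0.1) = 3050.
Per-layer scan distance = 6750 / 0.28, so 24107.1 mm.
Laser time per layer = 24107.1 / 607 = 39.7152 s.
Layer cycle: 39.7152 + 11.1 → 50.8152 s.
Total: 3050 × 50.8152 s = 154986.36 s → 43.05 hours.

43.05 hours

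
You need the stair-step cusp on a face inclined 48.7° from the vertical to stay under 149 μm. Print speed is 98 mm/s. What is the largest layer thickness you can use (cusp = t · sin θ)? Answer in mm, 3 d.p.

sin(48.7°) = 0.7513; t_max = 0.149/0.7513 = 0.198 mm.

0.198 mm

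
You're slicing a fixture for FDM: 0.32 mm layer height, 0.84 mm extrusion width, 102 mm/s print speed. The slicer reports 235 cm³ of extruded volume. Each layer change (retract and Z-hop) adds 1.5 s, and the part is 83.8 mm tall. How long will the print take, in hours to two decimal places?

2.49 hours

Extrusion cross-section: 0.32 × 0.84 → 0.2688 mm².
Path length: 235000 mm³ / 0.2688 mm² → 874256 mm.
Print-move time = 874256 / 102, so 8571.1 s.
Layer count = ceil(83.8 / 0.32) = 262.
Non-print overhead: 262 × 1.5 → 393 s.
Total = 8571.1 + 393 = 8964.1 s = 2.49 hours.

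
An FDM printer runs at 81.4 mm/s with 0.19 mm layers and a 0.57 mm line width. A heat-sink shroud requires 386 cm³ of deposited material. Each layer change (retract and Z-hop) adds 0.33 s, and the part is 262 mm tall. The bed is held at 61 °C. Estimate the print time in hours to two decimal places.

12.29 hours

Extrusion cross-section: 0.19 × 0.57 → 0.1083 mm².
Total extruded path = 386000/0.1083 = 3564173.6 mm.
Extrusion time: 3564173.6 / 81.4 → 43785.9 s.
Number of layers: 262 / 0.19 → 1379 (rounded up).
Z-hop total = 1379 × 0.33 = 455.07 s.
Altogether 43785.9 + 455.07 = 44240.97 s, i.e. 12.29 hours.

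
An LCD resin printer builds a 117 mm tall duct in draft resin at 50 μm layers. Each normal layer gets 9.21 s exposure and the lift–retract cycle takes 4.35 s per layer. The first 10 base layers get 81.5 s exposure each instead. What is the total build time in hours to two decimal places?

9.01 hours

Layer count = ceil(117 / 0.05) = 2340.
Base layers = 10 × (81.5 + 4.35) = 858.5 s.
Normal layers = 2330 × (9.21 + 4.35), so 31594.8 s.
Total = 858.5 + 31594.8 = 32453.3 s = 9.01 hours.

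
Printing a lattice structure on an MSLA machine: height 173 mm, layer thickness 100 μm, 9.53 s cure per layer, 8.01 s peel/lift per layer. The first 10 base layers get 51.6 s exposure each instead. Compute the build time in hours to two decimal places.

8.55 hours

Layers = ⌈173/0.1⌉ = 1730.
Bottom layers = 10 × (51.6 + 8.01) = 596.1 s.
Remaining layers = 1720 × (9.53 + 8.01) = 30168.8 s.
Sum: 596.1 + 30168.8 = 30764.9 s → 8.55 hours.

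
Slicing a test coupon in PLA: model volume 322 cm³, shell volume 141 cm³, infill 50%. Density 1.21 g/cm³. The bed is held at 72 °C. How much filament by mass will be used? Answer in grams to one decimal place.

280.1 g

Volume inside the shell = 322 − 141, so 181 cm³.
Deposited infill: 0.50 × 181 → 90.5 cm³.
Total extruded: 141 + 90.5 → 231.5 cm³.
Mass = 231.5 × 1.21 = 280.115 g.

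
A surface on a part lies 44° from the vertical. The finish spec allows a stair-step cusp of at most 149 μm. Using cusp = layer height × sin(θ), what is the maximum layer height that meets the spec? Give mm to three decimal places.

0.214 mm

t = h_c / sin θ = 0.149 / 0.6947 = 0.214 mm.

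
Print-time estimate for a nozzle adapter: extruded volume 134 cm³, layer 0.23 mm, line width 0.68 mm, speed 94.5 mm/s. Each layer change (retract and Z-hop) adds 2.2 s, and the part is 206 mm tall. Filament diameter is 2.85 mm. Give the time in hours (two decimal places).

Line area: 0.23 × 0.68 → 0.1564 mm².
Path length: 134000 mm³ / 0.1564 mm² → 856777.5 mm.
Time extruding = 856777.5 / 94.5 = 9066.4 s.
Layers = ⌈206/0.23⌉ = 896.
Layer-change overhead = 896 × 2.2 = 1971.2 s.
Total = 9066.4 + 1971.2 = 11037.6 s = 3.07 hours.

3.07 hours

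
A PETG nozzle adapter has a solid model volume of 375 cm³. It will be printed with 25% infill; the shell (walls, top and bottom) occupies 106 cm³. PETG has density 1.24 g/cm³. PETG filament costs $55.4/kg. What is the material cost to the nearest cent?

Interior volume = 375 − 106 = 269 cm³.
Infill volume = 0.25 × 269 = 67.25 cm³.
Total printed volume = 106 + 67.25, so 173.25 cm³.
Mass: 173.25 × 1.24 → 214.83 g.
At $55.4/kg: 214.83/1000 × 55.4 = $11.90.

$11.90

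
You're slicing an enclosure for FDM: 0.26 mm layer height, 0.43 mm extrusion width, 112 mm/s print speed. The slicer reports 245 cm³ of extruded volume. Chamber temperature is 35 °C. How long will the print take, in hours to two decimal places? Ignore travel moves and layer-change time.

Extrusion cross-section = 0.26 × 0.43 = 0.1118 mm².
Path length: 245000 mm³ / 0.1118 mm² → 2191413.2 mm.
Print-move time = 2191413.2 / 112 = 19566.2 s.
In the requested units: 19566.2 s = 5.44 hours.

5.44 hours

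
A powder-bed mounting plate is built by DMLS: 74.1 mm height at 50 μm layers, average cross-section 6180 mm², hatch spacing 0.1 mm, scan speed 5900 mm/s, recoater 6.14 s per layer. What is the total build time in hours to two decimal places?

Layers = ⌈74.1/0.05⌉ = 1482.
Scan path per layer = 6180 / 0.1 = 61800 mm.
Laser time per layer = 61800 / 5900, so 10.4746 s.
Layer cycle = 10.4746 + 6.14 = 16.6146 s.
Build time = 1482 × 16.6146 = 24622.8372 s = 6.84 hours.

6.84 hours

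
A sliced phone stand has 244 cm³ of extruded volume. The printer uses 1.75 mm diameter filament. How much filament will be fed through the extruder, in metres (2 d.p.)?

101.44 m

Filament cross-section = π × (1.75/2)² = 2.4053 mm².
L = 244000 mm³ / 2.4053 mm² = 101442.65 mm, i.e. 101.44 m.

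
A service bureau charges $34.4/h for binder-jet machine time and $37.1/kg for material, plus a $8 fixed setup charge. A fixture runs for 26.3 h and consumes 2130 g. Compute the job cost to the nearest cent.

$991.74

Machine cost: 34.4 × 26.3 → $904.72.
Material charge: 37.1 × 2130/1000 → $79.023.
Adding setup: 904.72 + 79.023 + 8 → 991.743 ≈ $991.74.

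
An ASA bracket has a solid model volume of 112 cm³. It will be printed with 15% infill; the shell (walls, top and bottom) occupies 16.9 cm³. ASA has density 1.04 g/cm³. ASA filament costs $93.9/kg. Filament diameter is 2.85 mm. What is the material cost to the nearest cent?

Interior volume = 112 − 16.9, so 95.1 cm³.
Infill volume = 0.15 × 95.1, so 14.265 cm³.
Total printed volume: 16.9 + 14.265 → 31.165 cm³.
Mass: 31.165 × 1.04 → 32.4116 g.
Cost = 32.4116 g / 1000 × $93.9/kg = $3.04.

$3.04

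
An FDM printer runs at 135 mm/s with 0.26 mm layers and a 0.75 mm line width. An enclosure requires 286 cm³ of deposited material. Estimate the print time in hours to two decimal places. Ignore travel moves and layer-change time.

3.02 hours

Extrusion cross-section = 0.26 × 0.75 = 0.195 mm².
Toolpath length = 286 cm³ / 0.195 mm² = 286000 / 0.195 = 1466666.7 mm.
Extrusion time = 1466666.7 / 135, so 10864.2 s.
In the requested units: 10864.2 s = 3.02 hours.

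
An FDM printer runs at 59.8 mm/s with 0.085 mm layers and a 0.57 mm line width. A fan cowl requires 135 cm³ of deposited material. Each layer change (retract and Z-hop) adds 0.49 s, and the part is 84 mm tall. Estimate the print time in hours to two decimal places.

13.08 hours

Bead cross-section: 0.085 × 0.57 → 0.04845 mm².
Path length: 135000 mm³ / 0.04845 mm² → 2786377.7 mm.
Extrusion time = 2786377.7 / 59.8 = 46594.9 s.
Layers = ⌈84/0.085⌉ = 989.
Z-hop total = 989 × 0.49 = 484.61 s.
Total = 46594.9 + 484.61 = 47079.51 s = 13.08 hours.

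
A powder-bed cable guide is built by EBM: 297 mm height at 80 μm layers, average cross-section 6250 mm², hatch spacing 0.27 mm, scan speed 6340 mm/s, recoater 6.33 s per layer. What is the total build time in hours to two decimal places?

Layer count = ceil(297 / 0.08) = 3713.
Scan path per layer = 6250 / 0.27, so 23148.1 mm.
Beam time per layer: 23148.1 / 6340 → 3.6511 s.
Layer cycle = 3.6511 + 6.33, so 9.9811 s.
Total: 3713 × 9.9811 s = 37059.8243 s → 10.29 hours.

10.29 hours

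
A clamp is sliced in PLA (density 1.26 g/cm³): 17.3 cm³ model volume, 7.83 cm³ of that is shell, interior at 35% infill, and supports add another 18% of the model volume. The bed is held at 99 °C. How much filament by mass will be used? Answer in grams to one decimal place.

18.0 g

Infill region = 17.3 − 7.83, so 9.47 cm³.
Infill deposited = 0.35 × 9.47 = 3.3145 cm³.
Support: 0.18 × 17.3 → 3.114 cm³.
Deposited volume: 7.83 + 3.3145 + 3.114 → 14.2585 cm³.
Mass = 14.2585 × 1.26, so 17.96571 g.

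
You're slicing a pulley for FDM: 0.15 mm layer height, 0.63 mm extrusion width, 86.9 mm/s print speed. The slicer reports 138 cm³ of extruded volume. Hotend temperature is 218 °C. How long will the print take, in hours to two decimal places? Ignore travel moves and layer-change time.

Bead cross-section: 0.15 × 0.63 → 0.0945 mm².
Path length: 138000 mm³ / 0.0945 mm² → 1460317.5 mm.
Extrusion time = 1460317.5 / 86.9 = 16804.6 s.
That's 16804.6 s → 4.67 hours.

4.67 hours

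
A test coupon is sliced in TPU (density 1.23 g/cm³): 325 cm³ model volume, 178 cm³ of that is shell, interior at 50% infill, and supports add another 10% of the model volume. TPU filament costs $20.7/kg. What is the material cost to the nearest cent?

$7.23

Volume inside the shell = 325 − 178 = 147 cm³.
Deposited infill: 0.50 × 147 → 73.5 cm³.
Support = 0.10 × 325, so 32.5 cm³.
Total printed volume = 178 + 73.5 + 32.5, so 284 cm³.
Mass: 284 × 1.23 → 349.32 g.
At $20.7/kg: 349.32/1000 × 20.7 = $7.23.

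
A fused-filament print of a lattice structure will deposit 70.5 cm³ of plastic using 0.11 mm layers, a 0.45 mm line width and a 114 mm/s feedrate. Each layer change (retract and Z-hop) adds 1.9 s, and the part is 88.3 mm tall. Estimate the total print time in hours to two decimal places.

Bead cross-section: 0.11 × 0.45 → 0.0495 mm².
Path length: 70500 mm³ / 0.0495 mm² → 1424242.4 mm.
Print-move time: 1424242.4 / 114 → 12493.4 s.
Layer count = ceil(88.3 / 0.11) = 803.
Non-print overhead: 803 × 1.9 → 1525.7 s.
Total = 12493.4 + 1525.7 = 14019.1 s = 3.89 hours.

3.89 hours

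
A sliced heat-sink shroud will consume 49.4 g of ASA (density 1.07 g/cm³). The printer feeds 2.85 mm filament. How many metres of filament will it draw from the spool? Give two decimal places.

Volume = 49.4 g / 1.07 g·cm⁻³ = 46.1682 cm³ = 46168.2 mm³.
Cross-section of 2.85 mm filament: π·(2.85/2)² = 6.3794 mm².
L = V/A = 46168.2/6.3794 = 7237.08 mm → 7.24 m.

7.24 m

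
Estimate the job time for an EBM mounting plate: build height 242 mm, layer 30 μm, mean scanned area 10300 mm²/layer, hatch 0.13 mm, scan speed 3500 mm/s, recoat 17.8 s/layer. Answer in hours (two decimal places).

Layers = ⌈242/0.03⌉ = 8067.
Scan path per layer = 10300 / 0.13 = 79230.8 mm.
Per-layer scan time: 79230.8 / 3500 → 22.6374 s.
Time per layer: 22.6374 + 17.8 → 40.4374 s.
8067 layers × 40.4374 s/layer = 326208.5058 s, i.e. 90.61 hours.

90.61 hours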